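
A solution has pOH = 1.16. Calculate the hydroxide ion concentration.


[OH-] = 10^(-pOH)
[OH-] = 10^(-1.16)
[OH-] = 0.0692 M

0.0692 M


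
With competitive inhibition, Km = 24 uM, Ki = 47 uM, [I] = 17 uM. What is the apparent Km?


Km_app = Km * (1 + [I]/Ki)
Km_app = 24 * (1 + 17/47)
Km_app = 32.6809 uM

32.6809 uM


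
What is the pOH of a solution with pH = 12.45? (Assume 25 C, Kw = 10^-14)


pOH = 14 - pH
pOH = 14 - 12.45
pOH = 1.55

1.55


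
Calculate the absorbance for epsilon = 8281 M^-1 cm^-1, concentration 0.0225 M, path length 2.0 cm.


A = epsilon * c * l
A = 8281 * 0.0225 * 2.0
A = 372.645

372.645


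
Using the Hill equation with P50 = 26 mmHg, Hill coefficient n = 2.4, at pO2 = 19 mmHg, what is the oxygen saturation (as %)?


Y = pO2^n / (P50^n + pO2^n)
Y = 19^2.4 / (26^2.4 + 19^2.4)
Y = 32.02%

32.02%


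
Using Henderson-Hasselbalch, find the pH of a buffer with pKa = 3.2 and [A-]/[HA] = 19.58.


pH = pKa + log10([A-]/[HA])
pH = 3.2 + log10(19.58)
pH = 4.4918

4.4918


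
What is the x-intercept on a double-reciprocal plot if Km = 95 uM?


x-intercept = -1/Km
= -1/95
= -0.0105 1/uM

-0.0105 1/uM


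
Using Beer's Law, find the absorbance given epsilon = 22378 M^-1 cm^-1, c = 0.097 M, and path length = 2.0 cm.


A = epsilon * c * l
A = 22378 * 0.097 * 2.0
A = 4341.332

4341.332


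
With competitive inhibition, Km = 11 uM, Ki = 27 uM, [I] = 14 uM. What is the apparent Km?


Km_app = Km * (1 + [I]/Ki)
Km_app = 11 * (1 + 14/27)
Km_app = 16.7037 uM

16.7037 uM


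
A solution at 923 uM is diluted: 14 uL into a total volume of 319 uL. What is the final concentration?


C2 = C1 * V1 / V2
C2 = 923 * 14 / 319
C2 = 40.5078 uM

40.5078 uM


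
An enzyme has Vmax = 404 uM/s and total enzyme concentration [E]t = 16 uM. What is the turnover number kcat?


kcat = Vmax / [E]t
kcat = 404 / 16
kcat = 25.25 s^-1

25.25 s^-1


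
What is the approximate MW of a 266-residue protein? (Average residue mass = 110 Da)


MW = n_residues * 110 Da
MW = 266 * 110
MW = 29260 Da

29260 Da


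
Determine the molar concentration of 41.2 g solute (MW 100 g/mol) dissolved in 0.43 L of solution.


C = (mass / MW) / volume
C = (41.2 / 100) / 0.43
C = 0.9581 M

0.9581 M


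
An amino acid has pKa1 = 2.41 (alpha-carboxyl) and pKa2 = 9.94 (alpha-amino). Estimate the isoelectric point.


pI = (pKa1 + pKa2) / 2
pI = (2.41 + 9.94) / 2
pI = 6.175

6.175


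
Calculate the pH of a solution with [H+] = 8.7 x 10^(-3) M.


pH = -log10([H+])
pH = -log10(8.7 x 10^(-3))
pH = 2.0605

2.0605


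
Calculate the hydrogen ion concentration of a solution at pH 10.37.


[H+] = 10^(-pH)
[H+] = 10^(-10.37)
[H+] = 4.266e-11 M

4.266e-11 M


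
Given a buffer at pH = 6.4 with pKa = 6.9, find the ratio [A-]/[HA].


[A-]/[HA] = 10^(pH - pKa)
= 10^(6.4 - 6.9)
= 0.3162

0.3162


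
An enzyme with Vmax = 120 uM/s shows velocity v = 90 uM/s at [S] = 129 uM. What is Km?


Km = [S] * (Vmax - v) / v
Km = 129 * (120 - 90) / 90
Km = 43.0 uM

43.0 uM


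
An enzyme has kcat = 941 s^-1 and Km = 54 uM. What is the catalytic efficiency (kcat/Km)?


Catalytic efficiency = kcat / Km
= 941 / 54
= 17.4259 uM^-1*s^-1

17.4259 uM^-1*s^-1


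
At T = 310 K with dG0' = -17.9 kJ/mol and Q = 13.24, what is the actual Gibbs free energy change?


dG = dG0' + RT * ln(Q) / 1000
dG = -17.9 + 8.314 * 310 * ln(13.24) / 1000
dG = -11.2421 kJ/mol

-11.2421 kJ/mol


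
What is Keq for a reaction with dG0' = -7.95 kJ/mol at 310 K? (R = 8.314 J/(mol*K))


Keq = exp(-dG0 * 1000 / (R * T))
Keq = exp(-(-7.95) * 1000 / (8.314 * 310))
Keq = 21.8582

21.8582


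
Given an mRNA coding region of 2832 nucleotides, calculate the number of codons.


codons = nucleotides / 3
codons = 2832 / 3 = 944

944


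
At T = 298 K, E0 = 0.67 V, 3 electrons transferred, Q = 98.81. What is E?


E = E0 - (RT/nF) * ln(Q)
E = 0.67 - (8.314 * 298 / (3 * 96485)) * ln(98.81)
E = 0.6307 V

0.6307 V


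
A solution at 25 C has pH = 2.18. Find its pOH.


pOH = 14 - pH
pOH = 14 - 2.18
pOH = 11.82

11.82


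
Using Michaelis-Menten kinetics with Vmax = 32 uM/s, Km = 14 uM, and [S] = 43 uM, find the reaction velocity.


v = Vmax * [S] / (Km + [S])
v = 32 * 43 / (14 + 43)
v = 24.1404 uM/s

24.1404 uM/s


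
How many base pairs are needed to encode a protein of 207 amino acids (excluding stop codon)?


Each amino acid = 1 codon = 3 bp
bp = 207 * 3 = 621 bp

621 bp


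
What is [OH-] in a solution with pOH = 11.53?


[OH-] = 10^(-pOH)
[OH-] = 10^(-11.53)
[OH-] = 2.951e-12 M

2.951e-12 M


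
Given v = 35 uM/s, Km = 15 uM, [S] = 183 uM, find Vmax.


Vmax = v * (Km + [S]) / [S]
Vmax = 35 * (15 + 183) / 183
Vmax = 37.8689 uM/s

37.8689 uM/s


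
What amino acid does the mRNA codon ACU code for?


Standard genetic code lookup.
Codon ACU -> Thr

Thr


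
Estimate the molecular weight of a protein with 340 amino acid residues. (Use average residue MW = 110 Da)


MW = n_residues * 110 Da
MW = 340 * 110
MW = 37400 Da

37400 Da


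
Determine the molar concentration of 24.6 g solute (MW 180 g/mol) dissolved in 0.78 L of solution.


C = (mass / MW) / volume
C = (24.6 / 180) / 0.78
C = 0.1752 M

0.1752 M


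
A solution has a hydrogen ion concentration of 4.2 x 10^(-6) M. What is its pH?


pH = -log10([H+])
pH = -log10(4.2 x 10^(-6))
pH = 5.3768

5.3768


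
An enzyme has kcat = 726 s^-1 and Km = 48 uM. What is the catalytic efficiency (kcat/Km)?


Catalytic efficiency = kcat / Km
= 726 / 48
= 15.125 uM^-1*s^-1

15.125 uM^-1*s^-1


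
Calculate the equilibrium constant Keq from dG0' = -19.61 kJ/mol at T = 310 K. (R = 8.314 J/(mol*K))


Keq = exp(-dG0 * 1000 / (R * T))
Keq = exp(-(-19.61) * 1000 / (8.314 * 310))
Keq = 2015.4943

2015.4943


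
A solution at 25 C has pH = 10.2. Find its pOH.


pOH = 14 - pH
pOH = 14 - 10.2
pOH = 3.8

3.8


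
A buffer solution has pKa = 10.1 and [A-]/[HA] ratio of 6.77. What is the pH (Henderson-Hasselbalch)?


pH = pKa + log10([A-]/[HA])
pH = 10.1 + log10(6.77)
pH = 10.9306

10.9306


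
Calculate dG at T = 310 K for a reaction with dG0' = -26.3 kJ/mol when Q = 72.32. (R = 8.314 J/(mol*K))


dG = dG0' + RT * ln(Q) / 1000
dG = -26.3 + 8.314 * 310 * ln(72.32) / 1000
dG = -15.2661 kJ/mol

-15.2661 kJ/mol


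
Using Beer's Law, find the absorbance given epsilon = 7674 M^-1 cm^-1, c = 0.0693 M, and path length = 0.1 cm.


A = epsilon * c * l
A = 7674 * 0.0693 * 0.1
A = 53.1808

53.1808


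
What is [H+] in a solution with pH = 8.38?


[H+] = 10^(-pH)
[H+] = 10^(-8.38)
[H+] = 4.169e-09 M

4.169e-09 M


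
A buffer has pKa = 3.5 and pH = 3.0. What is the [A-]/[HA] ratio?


[A-]/[HA] = 10^(pH - pKa)
= 10^(3.0 - 3.5)
= 0.3162

0.3162


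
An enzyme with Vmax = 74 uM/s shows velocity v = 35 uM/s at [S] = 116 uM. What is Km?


Km = [S] * (Vmax - v) / v
Km = 116 * (74 - 35) / 35
Km = 129.2571 uM

129.2571 uM


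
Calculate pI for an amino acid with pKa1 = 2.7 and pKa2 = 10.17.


pI = (pKa1 + pKa2) / 2
pI = (2.7 + 10.17) / 2
pI = 6.435

6.435


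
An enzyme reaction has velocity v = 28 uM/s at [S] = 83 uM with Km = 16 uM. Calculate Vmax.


Vmax = v * (Km + [S]) / [S]
Vmax = 28 * (16 + 83) / 83
Vmax = 33.3976 uM/s

33.3976 uM/s


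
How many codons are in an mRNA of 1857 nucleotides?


codons = nucleotides / 3
codons = 1857 / 3 = 619

619


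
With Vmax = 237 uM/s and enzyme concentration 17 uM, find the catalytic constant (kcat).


kcat = Vmax / [E]t
kcat = 237 / 17
kcat = 13.9412 s^-1

13.9412 s^-1


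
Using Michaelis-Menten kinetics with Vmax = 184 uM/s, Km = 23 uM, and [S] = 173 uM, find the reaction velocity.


v = Vmax * [S] / (Km + [S])
v = 184 * 173 / (23 + 173)
v = 162.4082 uM/s

162.4082 uM/s


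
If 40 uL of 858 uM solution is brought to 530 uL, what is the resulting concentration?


C2 = C1 * V1 / V2
C2 = 858 * 40 / 530
C2 = 64.7547 uM

64.7547 uM


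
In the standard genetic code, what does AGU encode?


Standard genetic code lookup.
Codon AGU -> Ser

Ser


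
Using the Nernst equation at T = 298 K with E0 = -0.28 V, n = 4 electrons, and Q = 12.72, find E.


E = E0 - (RT/nF) * ln(Q)
E = -0.28 - (8.314 * 298 / (4 * 96485)) * ln(12.72)
E = -0.2963 V

-0.2963 V


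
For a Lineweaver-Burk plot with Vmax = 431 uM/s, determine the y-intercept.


y-intercept = 1/Vmax
= 1/431
= 0.0023 s/uM

0.0023 s/uM


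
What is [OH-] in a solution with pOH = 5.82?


[OH-] = 10^(-pOH)
[OH-] = 10^(-5.82)
[OH-] = 1.514e-06 M

1.514e-06 M


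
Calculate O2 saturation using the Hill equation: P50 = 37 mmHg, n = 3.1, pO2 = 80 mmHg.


Y = pO2^n / (P50^n + pO2^n)
Y = 80^3.1 / (37^3.1 + 80^3.1)
Y = 91.61%

91.61%


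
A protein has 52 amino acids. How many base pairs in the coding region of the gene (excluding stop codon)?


Each amino acid = 1 codon = 3 bp
bp = 52 * 3 = 156 bp

156 bp


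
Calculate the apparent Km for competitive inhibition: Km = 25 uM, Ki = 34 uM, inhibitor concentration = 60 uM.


Km_app = Km * (1 + [I]/Ki)
Km_app = 25 * (1 + 60/34)
Km_app = 69.1176 uM

69.1176 uM


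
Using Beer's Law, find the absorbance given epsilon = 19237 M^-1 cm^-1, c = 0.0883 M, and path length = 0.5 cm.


A = epsilon * c * l
A = 19237 * 0.0883 * 0.5
A = 849.3136

849.3136


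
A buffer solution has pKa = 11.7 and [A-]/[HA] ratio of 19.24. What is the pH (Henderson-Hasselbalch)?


pH = pKa + log10([A-]/[HA])
pH = 11.7 + log10(19.24)
pH = 12.9842

12.9842


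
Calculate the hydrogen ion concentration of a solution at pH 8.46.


[H+] = 10^(-pH)
[H+] = 10^(-8.46)
[H+] = 3.467e-09 M

3.467e-09 M


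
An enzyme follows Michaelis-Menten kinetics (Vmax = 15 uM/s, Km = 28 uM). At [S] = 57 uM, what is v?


v = Vmax * [S] / (Km + [S])
v = 15 * 57 / (28 + 57)
v = 10.0588 uM/s

10.0588 uM/s


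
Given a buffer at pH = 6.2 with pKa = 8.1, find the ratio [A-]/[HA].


[A-]/[HA] = 10^(pH - pKa)
= 10^(6.2 - 8.1)
= 0.0126

0.0126


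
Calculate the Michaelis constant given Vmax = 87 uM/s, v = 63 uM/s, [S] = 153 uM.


Km = [S] * (Vmax - v) / v
Km = 153 * (87 - 63) / 63
Km = 58.2857 uM

58.2857 uM


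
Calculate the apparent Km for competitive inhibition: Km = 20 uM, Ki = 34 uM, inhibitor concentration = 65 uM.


Km_app = Km * (1 + [I]/Ki)
Km_app = 20 * (1 + 65/34)
Km_app = 58.2353 uM

58.2353 uM


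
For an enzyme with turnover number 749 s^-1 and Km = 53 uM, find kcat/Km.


Catalytic efficiency = kcat / Km
= 749 / 53
= 14.1321 uM^-1*s^-1

14.1321 uM^-1*s^-1


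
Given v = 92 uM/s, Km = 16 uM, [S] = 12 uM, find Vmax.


Vmax = v * (Km + [S]) / [S]
Vmax = 92 * (16 + 12) / 12
Vmax = 214.6667 uM/s

214.6667 uM/s


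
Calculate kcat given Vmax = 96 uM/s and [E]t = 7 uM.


kcat = Vmax / [E]t
kcat = 96 / 7
kcat = 13.7143 s^-1

13.7143 s^-1


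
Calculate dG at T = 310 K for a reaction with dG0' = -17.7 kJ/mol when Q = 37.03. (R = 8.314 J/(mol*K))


dG = dG0' + RT * ln(Q) / 1000
dG = -17.7 + 8.314 * 310 * ln(37.03) / 1000
dG = -8.3913 kJ/mol

-8.3913 kJ/mol


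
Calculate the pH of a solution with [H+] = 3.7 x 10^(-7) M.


pH = -log10([H+])
pH = -log10(3.7 x 10^(-7))
pH = 6.4318

6.4318


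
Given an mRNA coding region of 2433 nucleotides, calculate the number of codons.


codons = nucleotides / 3
codons = 2433 / 3 = 811

811


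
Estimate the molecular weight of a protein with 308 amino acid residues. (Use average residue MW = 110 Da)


MW = n_residues * 110 Da
MW = 308 * 110
MW = 33880 Da

33880 Da


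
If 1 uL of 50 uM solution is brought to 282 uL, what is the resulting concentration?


C2 = C1 * V1 / V2
C2 = 50 * 1 / 282
C2 = 0.1773 uM

0.1773 uM


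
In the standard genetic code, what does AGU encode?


Standard genetic code lookup.
Codon AGU -> Ser

Ser


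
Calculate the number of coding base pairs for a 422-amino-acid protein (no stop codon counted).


Each amino acid = 1 codon = 3 bp
bp = 422 * 3 = 1266 bp

1266 bp


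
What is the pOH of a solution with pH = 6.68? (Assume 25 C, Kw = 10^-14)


pOH = 14 - pH
pOH = 14 - 6.68
pOH = 7.32

7.32


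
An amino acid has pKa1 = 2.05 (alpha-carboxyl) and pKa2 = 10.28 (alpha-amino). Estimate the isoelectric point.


pI = (pKa1 + pKa2) / 2
pI = (2.05 + 10.28) / 2
pI = 6.165

6.165


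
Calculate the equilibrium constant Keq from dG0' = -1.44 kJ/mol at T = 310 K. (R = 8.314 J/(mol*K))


Keq = exp(-dG0 * 1000 / (R * T))
Keq = exp(-(-1.44) * 1000 / (8.314 * 310))
Keq = 1.7484

1.7484


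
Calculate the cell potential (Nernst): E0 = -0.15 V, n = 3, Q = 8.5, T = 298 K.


E = E0 - (RT/nF) * ln(Q)
E = -0.15 - (8.314 * 298 / (3 * 96485)) * ln(8.5)
E = -0.1683 V

-0.1683 V


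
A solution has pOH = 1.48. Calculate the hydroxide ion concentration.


[OH-] = 10^(-pOH)
[OH-] = 10^(-1.48)
[OH-] = 0.0331 M

0.0331 M


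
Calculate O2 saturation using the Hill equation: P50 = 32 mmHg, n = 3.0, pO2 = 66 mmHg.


Y = pO2^n / (P50^n + pO2^n)
Y = 66^3.0 / (32^3.0 + 66^3.0)
Y = 89.77%

89.77%


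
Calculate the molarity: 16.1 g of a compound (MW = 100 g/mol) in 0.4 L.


C = (mass / MW) / volume
C = (16.1 / 100) / 0.4
C = 0.4025 M

0.4025 M


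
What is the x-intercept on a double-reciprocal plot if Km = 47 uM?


x-intercept = -1/Km
= -1/47
= -0.0213 1/uM

-0.0213 1/uM


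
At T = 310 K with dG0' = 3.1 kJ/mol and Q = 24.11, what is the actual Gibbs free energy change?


dG = dG0' + RT * ln(Q) / 1000
dG = 3.1 + 8.314 * 310 * ln(24.11) / 1000
dG = 11.3027 kJ/mol

11.3027 kJ/mol


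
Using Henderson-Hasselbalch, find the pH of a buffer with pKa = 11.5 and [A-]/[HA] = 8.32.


pH = pKa + log10([A-]/[HA])
pH = 11.5 + log10(8.32)
pH = 12.4201

12.4201


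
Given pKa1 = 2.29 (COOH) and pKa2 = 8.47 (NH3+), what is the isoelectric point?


pI = (pKa1 + pKa2) / 2
pI = (2.29 + 8.47) / 2
pI = 5.38

5.38


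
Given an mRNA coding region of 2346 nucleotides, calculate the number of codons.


codons = nucleotides / 3
codons = 2346 / 3 = 782

782


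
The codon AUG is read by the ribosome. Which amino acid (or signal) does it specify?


Standard genetic code lookup.
Codon AUG -> Met (start)

Met (start)


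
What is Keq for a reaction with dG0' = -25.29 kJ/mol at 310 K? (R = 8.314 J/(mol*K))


Keq = exp(-dG0 * 1000 / (R * T))
Keq = exp(-(-25.29) * 1000 / (8.314 * 310))
Keq = 18259.5276

18259.5276


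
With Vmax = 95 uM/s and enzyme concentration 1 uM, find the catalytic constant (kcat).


kcat = Vmax / [E]t
kcat = 95 / 1
kcat = 95.0 s^-1

95.0 s^-1


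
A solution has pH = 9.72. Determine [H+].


[H+] = 10^(-pH)
[H+] = 10^(-9.72)
[H+] = 1.905e-10 M

1.905e-10 M


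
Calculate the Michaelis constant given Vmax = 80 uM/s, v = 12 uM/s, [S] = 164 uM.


Km = [S] * (Vmax - v) / v
Km = 164 * (80 - 12) / 12
Km = 929.3333 uM

929.3333 uM


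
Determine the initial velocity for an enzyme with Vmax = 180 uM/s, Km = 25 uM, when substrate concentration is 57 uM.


v = Vmax * [S] / (Km + [S])
v = 180 * 57 / (25 + 57)
v = 125.122 uM/s

125.122 uM/s


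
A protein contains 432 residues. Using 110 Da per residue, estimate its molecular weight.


MW = n_residues * 110 Da
MW = 432 * 110
MW = 47520 Da

47520 Da


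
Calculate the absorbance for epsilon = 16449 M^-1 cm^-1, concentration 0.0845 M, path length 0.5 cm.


A = epsilon * c * l
A = 16449 * 0.0845 * 0.5
A = 694.9703

694.9703


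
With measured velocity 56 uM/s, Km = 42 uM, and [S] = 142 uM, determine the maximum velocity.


Vmax = v * (Km + [S]) / [S]
Vmax = 56 * (42 + 142) / 142
Vmax = 72.5634 uM/s

72.5634 uM/s


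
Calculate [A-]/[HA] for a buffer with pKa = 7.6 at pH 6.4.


[A-]/[HA] = 10^(pH - pKa)
= 10^(6.4 - 7.6)
= 0.0631

0.0631


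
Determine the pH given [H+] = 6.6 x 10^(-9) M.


pH = -log10([H+])
pH = -log10(6.6 x 10^(-9))
pH = 8.1805

8.1805


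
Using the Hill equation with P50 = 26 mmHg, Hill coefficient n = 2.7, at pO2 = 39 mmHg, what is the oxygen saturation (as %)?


Y = pO2^n / (P50^n + pO2^n)
Y = 39^2.7 / (26^2.7 + 39^2.7)
Y = 74.93%

74.93%


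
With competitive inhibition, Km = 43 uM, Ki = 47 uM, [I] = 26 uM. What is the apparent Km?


Km_app = Km * (1 + [I]/Ki)
Km_app = 43 * (1 + 26/47)
Km_app = 66.7872 uM

66.7872 uM


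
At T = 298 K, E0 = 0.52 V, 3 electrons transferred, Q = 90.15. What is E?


E = E0 - (RT/nF) * ln(Q)
E = 0.52 - (8.314 * 298 / (3 * 96485)) * ln(90.15)
E = 0.4815 V

0.4815 V


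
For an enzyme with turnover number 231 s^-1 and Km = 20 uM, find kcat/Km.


Catalytic efficiency = kcat / Km
= 231 / 20
= 11.55 uM^-1*s^-1

11.55 uM^-1*s^-1


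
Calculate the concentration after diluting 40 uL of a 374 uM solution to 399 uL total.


C2 = C1 * V1 / V2
C2 = 374 * 40 / 399
C2 = 37.4937 uM

37.4937 uM


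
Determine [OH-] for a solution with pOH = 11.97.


[OH-] = 10^(-pOH)
[OH-] = 10^(-11.97)
[OH-] = 1.072e-12 M

1.072e-12 M


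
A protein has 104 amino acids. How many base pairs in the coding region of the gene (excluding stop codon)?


Each amino acid = 1 codon = 3 bp
bp = 104 * 3 = 312 bp

312 bp


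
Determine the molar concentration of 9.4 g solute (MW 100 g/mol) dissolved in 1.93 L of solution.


C = (mass / MW) / volume
C = (9.4 / 100) / 1.93
C = 0.0487 M

0.0487 M


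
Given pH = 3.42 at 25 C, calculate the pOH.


pOH = 14 - pH
pOH = 14 - 3.42
pOH = 10.58

10.58


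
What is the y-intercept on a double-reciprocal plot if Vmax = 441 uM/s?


y-intercept = 1/Vmax
= 1/441
= 0.0023 s/uM

0.0023 s/uM


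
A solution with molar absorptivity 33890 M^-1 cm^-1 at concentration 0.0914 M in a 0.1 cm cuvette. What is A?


A = epsilon * c * l
A = 33890 * 0.0914 * 0.1
A = 309.7546

309.7546


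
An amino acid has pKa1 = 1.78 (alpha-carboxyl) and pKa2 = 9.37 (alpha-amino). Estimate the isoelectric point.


pI = (pKa1 + pKa2) / 2
pI = (1.78 + 9.37) / 2
pI = 5.575

5.575


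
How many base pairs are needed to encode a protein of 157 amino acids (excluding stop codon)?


Each amino acid = 1 codon = 3 bp
bp = 157 * 3 = 471 bp

471 bp


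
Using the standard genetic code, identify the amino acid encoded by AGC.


Standard genetic code lookup.
Codon AGC -> Ser

Ser


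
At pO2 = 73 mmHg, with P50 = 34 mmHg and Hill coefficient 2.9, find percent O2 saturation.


Y = pO2^n / (P50^n + pO2^n)
Y = 73^2.9 / (34^2.9 + 73^2.9)
Y = 90.17%

90.17%


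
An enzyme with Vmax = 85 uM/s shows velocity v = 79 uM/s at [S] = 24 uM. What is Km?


Km = [S] * (Vmax - v) / v
Km = 24 * (85 - 79) / 79
Km = 1.8228 uM

1.8228 uM


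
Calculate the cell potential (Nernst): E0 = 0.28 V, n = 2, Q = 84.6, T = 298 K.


E = E0 - (RT/nF) * ln(Q)
E = 0.28 - (8.314 * 298 / (2 * 96485)) * ln(84.6)
E = 0.223 V

0.223 V


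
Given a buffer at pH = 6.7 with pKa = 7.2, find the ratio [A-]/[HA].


[A-]/[HA] = 10^(pH - pKa)
= 10^(6.7 - 7.2)
= 0.3162

0.3162


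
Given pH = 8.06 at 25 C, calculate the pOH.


pOH = 14 - pH
pOH = 14 - 8.06
pOH = 5.94

5.94


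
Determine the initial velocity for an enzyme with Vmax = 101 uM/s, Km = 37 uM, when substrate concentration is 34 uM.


v = Vmax * [S] / (Km + [S])
v = 101 * 34 / (37 + 34)
v = 48.3662 uM/s

48.3662 uM/s


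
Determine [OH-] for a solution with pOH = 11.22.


[OH-] = 10^(-pOH)
[OH-] = 10^(-11.22)
[OH-] = 6.026e-12 M

6.026e-12 M


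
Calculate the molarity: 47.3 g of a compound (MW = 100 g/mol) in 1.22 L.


C = (mass / MW) / volume
C = (47.3 / 100) / 1.22
C = 0.3877 M

0.3877 M


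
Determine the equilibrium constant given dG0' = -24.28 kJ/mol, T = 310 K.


Keq = exp(-dG0 * 1000 / (R * T))
Keq = exp(-(-24.28) * 1000 / (8.314 * 310))
Keq = 12339.5569

12339.5569


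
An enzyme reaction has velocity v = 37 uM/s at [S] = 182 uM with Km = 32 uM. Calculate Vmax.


Vmax = v * (Km + [S]) / [S]
Vmax = 37 * (32 + 182) / 182
Vmax = 43.5055 uM/s

43.5055 uM/s


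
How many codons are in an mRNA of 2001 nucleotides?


codons = nucleotides / 3
codons = 2001 / 3 = 667

667


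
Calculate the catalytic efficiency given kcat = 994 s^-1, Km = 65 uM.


Catalytic efficiency = kcat / Km
= 994 / 65
= 15.2923 uM^-1*s^-1

15.2923 uM^-1*s^-1


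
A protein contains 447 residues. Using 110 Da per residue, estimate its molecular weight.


MW = n_residues * 110 Da
MW = 447 * 110
MW = 49170 Da

49170 Da


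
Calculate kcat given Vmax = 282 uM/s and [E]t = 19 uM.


kcat = Vmax / [E]t
kcat = 282 / 19
kcat = 14.8421 s^-1

14.8421 s^-1


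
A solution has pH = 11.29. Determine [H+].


[H+] = 10^(-pH)
[H+] = 10^(-11.29)
[H+] = 5.129e-12 M

5.129e-12 M


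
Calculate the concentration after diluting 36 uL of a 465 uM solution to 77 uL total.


C2 = C1 * V1 / V2
C2 = 465 * 36 / 77
C2 = 217.4026 uM

217.4026 uM


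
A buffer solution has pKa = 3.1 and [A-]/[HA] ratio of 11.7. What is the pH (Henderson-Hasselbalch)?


pH = pKa + log10([A-]/[HA])
pH = 3.1 + log10(11.7)
pH = 4.1682

4.1682


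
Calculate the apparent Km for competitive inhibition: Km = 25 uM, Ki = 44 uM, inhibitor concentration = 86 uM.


Km_app = Km * (1 + [I]/Ki)
Km_app = 25 * (1 + 86/44)
Km_app = 73.8636 uM

73.8636 uM


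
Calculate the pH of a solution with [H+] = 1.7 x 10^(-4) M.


pH = -log10([H+])
pH = -log10(1.7 x 10^(-4))
pH = 3.7696

3.7696


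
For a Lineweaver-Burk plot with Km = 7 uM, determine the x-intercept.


x-intercept = -1/Km
= -1/7
= -0.1429 1/uM

-0.1429 1/uM


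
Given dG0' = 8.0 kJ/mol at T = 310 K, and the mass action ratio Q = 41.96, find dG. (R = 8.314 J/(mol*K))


dG = dG0' + RT * ln(Q) / 1000
dG = 8.0 + 8.314 * 310 * ln(41.96) / 1000
dG = 17.6308 kJ/mol

17.6308 kJ/mol


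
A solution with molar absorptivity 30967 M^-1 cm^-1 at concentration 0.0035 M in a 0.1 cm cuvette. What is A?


A = epsilon * c * l
A = 30967 * 0.0035 * 0.1
A = 10.8385

10.8385


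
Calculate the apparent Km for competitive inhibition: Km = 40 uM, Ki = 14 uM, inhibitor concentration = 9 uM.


Km_app = Km * (1 + [I]/Ki)
Km_app = 40 * (1 + 9/14)
Km_app = 65.7143 uM

65.7143 uM


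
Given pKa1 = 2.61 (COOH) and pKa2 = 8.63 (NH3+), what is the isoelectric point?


pI = (pKa1 + pKa2) / 2
pI = (2.61 + 8.63) / 2
pI = 5.62

5.62


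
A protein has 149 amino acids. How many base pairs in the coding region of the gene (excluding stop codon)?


Each amino acid = 1 codon = 3 bp
bp = 149 * 3 = 447 bp

447 bp


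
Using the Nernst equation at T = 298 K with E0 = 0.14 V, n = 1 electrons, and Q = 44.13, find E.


E = E0 - (RT/nF) * ln(Q)
E = 0.14 - (8.314 * 298 / (1 * 96485)) * ln(44.13)
E = 0.0428 V

0.0428 V


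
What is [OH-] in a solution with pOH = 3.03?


[OH-] = 10^(-pOH)
[OH-] = 10^(-3.03)
[OH-] = 9.333e-04 M

9.333e-04 M


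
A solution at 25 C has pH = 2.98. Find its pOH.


pOH = 14 - pH
pOH = 14 - 2.98
pOH = 11.02

11.02


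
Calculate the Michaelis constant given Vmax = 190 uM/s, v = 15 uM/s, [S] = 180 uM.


Km = [S] * (Vmax - v) / v
Km = 180 * (190 - 15) / 15
Km = 2100.0 uM

2100.0 uM


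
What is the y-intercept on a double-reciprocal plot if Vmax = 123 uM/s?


y-intercept = 1/Vmax
= 1/123
= 0.0081 s/uM

0.0081 s/uM


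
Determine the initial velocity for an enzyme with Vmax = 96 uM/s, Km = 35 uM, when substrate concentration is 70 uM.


v = Vmax * [S] / (Km + [S])
v = 96 * 70 / (35 + 70)
v = 64.0 uM/s

64.0 uM/s


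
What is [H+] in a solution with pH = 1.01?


[H+] = 10^(-pH)
[H+] = 10^(-1.01)
[H+] = 0.0977 M

0.0977 M


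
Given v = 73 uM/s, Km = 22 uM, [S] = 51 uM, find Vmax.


Vmax = v * (Km + [S]) / [S]
Vmax = 73 * (22 + 51) / 51
Vmax = 104.4902 uM/s

104.4902 uM/s


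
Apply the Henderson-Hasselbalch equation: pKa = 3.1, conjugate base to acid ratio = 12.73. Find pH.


pH = pKa + log10([A-]/[HA])
pH = 3.1 + log10(12.73)
pH = 4.2048

4.2048


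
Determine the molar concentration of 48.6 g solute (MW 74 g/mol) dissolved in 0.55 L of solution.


C = (mass / MW) / volume
C = (48.6 / 74) / 0.55
C = 1.1941 M

1.1941 M


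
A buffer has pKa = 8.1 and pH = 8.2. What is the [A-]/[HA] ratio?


[A-]/[HA] = 10^(pH - pKa)
= 10^(8.2 - 8.1)
= 1.2589

1.2589


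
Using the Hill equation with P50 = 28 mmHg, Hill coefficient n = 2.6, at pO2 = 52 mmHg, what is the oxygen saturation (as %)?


Y = pO2^n / (P50^n + pO2^n)
Y = 52^2.6 / (28^2.6 + 52^2.6)
Y = 83.33%

83.33%


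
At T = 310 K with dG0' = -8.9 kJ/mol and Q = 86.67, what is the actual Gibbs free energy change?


dG = dG0' + RT * ln(Q) / 1000
dG = -8.9 + 8.314 * 310 * ln(86.67) / 1000
dG = 2.6004 kJ/mol

2.6004 kJ/mol


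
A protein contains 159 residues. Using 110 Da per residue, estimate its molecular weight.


MW = n_residues * 110 Da
MW = 159 * 110
MW = 17490 Da

17490 Da


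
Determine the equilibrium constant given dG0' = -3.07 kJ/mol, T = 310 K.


Keq = exp(-dG0 * 1000 / (R * T))
Keq = exp(-(-3.07) * 1000 / (8.314 * 310))
Keq = 3.2909

3.2909


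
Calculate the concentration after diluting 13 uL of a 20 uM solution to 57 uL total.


C2 = C1 * V1 / V2
C2 = 20 * 13 / 57
C2 = 4.5614 uM

4.5614 uM


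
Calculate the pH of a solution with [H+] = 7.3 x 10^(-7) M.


pH = -log10([H+])
pH = -log10(7.3 x 10^(-7))
pH = 6.1367

6.1367


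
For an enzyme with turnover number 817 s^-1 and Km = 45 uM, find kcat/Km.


Catalytic efficiency = kcat / Km
= 817 / 45
= 18.1556 uM^-1*s^-1

18.1556 uM^-1*s^-1


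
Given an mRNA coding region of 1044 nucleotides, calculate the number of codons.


codons = nucleotides / 3
codons = 1044 / 3 = 348

348


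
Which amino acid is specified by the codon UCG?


Standard genetic code lookup.
Codon UCG -> Ser

Ser


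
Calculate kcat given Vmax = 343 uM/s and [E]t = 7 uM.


kcat = Vmax / [E]t
kcat = 343 / 7
kcat = 49.0 s^-1

49.0 s^-1


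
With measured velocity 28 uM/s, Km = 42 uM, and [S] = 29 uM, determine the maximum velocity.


Vmax = v * (Km + [S]) / [S]
Vmax = 28 * (42 + 29) / 29
Vmax = 68.5517 uM/s

68.5517 uM/s


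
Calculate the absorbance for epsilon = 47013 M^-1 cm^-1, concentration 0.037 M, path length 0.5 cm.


A = epsilon * c * l
A = 47013 * 0.037 * 0.5
A = 869.7405

869.7405


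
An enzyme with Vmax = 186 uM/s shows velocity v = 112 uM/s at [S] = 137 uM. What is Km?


Km = [S] * (Vmax - v) / v
Km = 137 * (186 - 112) / 112
Km = 90.5179 uM

90.5179 uM


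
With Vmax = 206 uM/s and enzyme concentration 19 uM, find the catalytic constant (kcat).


kcat = Vmax / [E]t
kcat = 206 / 19
kcat = 10.8421 s^-1

10.8421 s^-1


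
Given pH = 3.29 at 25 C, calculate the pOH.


pOH = 14 - pH
pOH = 14 - 3.29
pOH = 10.71

10.71


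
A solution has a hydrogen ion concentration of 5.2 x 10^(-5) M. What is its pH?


pH = -log10([H+])
pH = -log10(5.2 x 10^(-5))
pH = 4.284

4.284


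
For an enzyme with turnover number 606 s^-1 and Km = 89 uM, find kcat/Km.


Catalytic efficiency = kcat / Km
= 606 / 89
= 6.809 uM^-1*s^-1

6.809 uM^-1*s^-1


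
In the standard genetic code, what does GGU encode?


Standard genetic code lookup.
Codon GGU -> Gly

Gly


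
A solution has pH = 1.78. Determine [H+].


[H+] = 10^(-pH)
[H+] = 10^(-1.78)
[H+] = 0.0166 M

0.0166 M


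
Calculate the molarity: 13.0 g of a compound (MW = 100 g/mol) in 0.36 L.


C = (mass / MW) / volume
C = (13.0 / 100) / 0.36
C = 0.3611 M

0.3611 M


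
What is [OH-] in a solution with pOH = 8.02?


[OH-] = 10^(-pOH)
[OH-] = 10^(-8.02)
[OH-] = 9.550e-09 M

9.550e-09 M


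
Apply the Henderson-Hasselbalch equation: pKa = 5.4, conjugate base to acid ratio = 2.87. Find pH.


pH = pKa + log10([A-]/[HA])
pH = 5.4 + log10(2.87)
pH = 5.8579

5.8579


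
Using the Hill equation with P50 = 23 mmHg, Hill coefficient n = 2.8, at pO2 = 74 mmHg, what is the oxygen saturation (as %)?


Y = pO2^n / (P50^n + pO2^n)
Y = 74^2.8 / (23^2.8 + 74^2.8)
Y = 96.35%

96.35%


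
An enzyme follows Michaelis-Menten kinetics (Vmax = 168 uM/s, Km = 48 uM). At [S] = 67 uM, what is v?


v = Vmax * [S] / (Km + [S])
v = 168 * 67 / (48 + 67)
v = 97.8783 uM/s

97.8783 uM/s


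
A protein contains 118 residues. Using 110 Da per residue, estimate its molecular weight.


MW = n_residues * 110 Da
MW = 118 * 110
MW = 12980 Da

12980 Da


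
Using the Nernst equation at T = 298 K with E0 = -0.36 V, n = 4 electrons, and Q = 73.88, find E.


E = E0 - (RT/nF) * ln(Q)
E = -0.36 - (8.314 * 298 / (4 * 96485)) * ln(73.88)
E = -0.3876 V

-0.3876 V


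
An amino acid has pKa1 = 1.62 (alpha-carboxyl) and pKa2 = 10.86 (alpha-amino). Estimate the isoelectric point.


pI = (pKa1 + pKa2) / 2
pI = (1.62 + 10.86) / 2
pI = 6.24

6.24


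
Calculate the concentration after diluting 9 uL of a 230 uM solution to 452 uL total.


C2 = C1 * V1 / V2
C2 = 230 * 9 / 452
C2 = 4.5796 uM

4.5796 uM


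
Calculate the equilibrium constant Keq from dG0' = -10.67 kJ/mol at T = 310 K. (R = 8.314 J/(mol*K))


Keq = exp(-dG0 * 1000 / (R * T))
Keq = exp(-(-10.67) * 1000 / (8.314 * 310))
Keq = 62.7983

62.7983


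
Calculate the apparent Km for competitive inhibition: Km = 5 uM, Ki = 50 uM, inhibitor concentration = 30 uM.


Km_app = Km * (1 + [I]/Ki)
Km_app = 5 * (1 + 30/50)
Km_app = 8.0 uM

8.0 uM


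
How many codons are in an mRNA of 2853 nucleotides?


codons = nucleotides / 3
codons = 2853 / 3 = 951

951


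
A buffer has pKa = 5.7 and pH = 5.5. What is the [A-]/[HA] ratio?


[A-]/[HA] = 10^(pH - pKa)
= 10^(5.5 - 5.7)
= 0.631

0.631


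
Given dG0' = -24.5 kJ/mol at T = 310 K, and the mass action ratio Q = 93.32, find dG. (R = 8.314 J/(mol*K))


dG = dG0' + RT * ln(Q) / 1000
dG = -24.5 + 8.314 * 310 * ln(93.32) / 1000
dG = -12.8091 kJ/mol

-12.8091 kJ/mol


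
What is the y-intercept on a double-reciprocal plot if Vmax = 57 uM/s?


y-intercept = 1/Vmax
= 1/57
= 0.0175 s/uM

0.0175 s/uM


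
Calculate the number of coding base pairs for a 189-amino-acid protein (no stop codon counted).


Each amino acid = 1 codon = 3 bp
bp = 189 * 3 = 567 bp

567 bp


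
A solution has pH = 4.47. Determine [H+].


[H+] = 10^(-pH)
[H+] = 10^(-4.47)
[H+] = 3.388e-05 M

3.388e-05 M


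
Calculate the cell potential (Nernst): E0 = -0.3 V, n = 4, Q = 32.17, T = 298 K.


E = E0 - (RT/nF) * ln(Q)
E = -0.3 - (8.314 * 298 / (4 * 96485)) * ln(32.17)
E = -0.3223 V

-0.3223 V


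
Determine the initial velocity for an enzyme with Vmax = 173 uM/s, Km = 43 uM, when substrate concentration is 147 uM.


v = Vmax * [S] / (Km + [S])
v = 173 * 147 / (43 + 147)
v = 133.8474 uM/s

133.8474 uM/s


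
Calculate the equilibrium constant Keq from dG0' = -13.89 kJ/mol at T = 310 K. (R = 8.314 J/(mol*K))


Keq = exp(-dG0 * 1000 / (R * T))
Keq = exp(-(-13.89) * 1000 / (8.314 * 310))
Keq = 219.045

219.045


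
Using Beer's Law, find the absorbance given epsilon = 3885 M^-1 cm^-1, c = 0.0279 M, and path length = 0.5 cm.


A = epsilon * c * l
A = 3885 * 0.0279 * 0.5
A = 54.1958

54.1958


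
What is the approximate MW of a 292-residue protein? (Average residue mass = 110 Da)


MW = n_residues * 110 Da
MW = 292 * 110
MW = 32120 Da

32120 Da


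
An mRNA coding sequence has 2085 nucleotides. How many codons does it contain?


codons = nucleotides / 3
codons = 2085 / 3 = 695

695


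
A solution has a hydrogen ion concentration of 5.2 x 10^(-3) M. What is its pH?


pH = -log10([H+])
pH = -log10(5.2 x 10^(-3))
pH = 2.284

2.284


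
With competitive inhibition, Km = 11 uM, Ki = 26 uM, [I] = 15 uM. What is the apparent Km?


Km_app = Km * (1 + [I]/Ki)
Km_app = 11 * (1 + 15/26)
Km_app = 17.3462 uM

17.3462 uM


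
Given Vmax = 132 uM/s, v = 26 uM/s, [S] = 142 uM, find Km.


Km = [S] * (Vmax - v) / v
Km = 142 * (132 - 26) / 26
Km = 578.9231 uM

578.9231 uM


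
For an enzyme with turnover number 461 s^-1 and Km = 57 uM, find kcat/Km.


Catalytic efficiency = kcat / Km
= 461 / 57
= 8.0877 uM^-1*s^-1

8.0877 uM^-1*s^-1


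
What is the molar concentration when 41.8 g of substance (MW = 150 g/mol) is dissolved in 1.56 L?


C = (mass / MW) / volume
C = (41.8 / 150) / 1.56
C = 0.1786 M

0.1786 M


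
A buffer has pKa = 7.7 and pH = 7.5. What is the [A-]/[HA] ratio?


[A-]/[HA] = 10^(pH - pKa)
= 10^(7.5 - 7.7)
= 0.631

0.631


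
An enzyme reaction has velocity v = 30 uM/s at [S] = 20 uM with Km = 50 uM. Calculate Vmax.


Vmax = v * (Km + [S]) / [S]
Vmax = 30 * (50 + 20) / 20
Vmax = 105.0 uM/s

105.0 uM/s


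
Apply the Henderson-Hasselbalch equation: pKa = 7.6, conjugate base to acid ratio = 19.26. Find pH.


pH = pKa + log10([A-]/[HA])
pH = 7.6 + log10(19.26)
pH = 8.8847

8.8847


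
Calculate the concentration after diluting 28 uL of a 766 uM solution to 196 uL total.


C2 = C1 * V1 / V2
C2 = 766 * 28 / 196
C2 = 109.4286 uM

109.4286 uM


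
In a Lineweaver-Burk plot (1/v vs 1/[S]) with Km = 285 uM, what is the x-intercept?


x-intercept = -1/Km
= -1/285
= -0.0035 1/uM

-0.0035 1/uM


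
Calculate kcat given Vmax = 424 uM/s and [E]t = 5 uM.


kcat = Vmax / [E]t
kcat = 424 / 5
kcat = 84.8 s^-1

84.8 s^-1


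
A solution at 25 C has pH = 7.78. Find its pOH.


pOH = 14 - pH
pOH = 14 - 7.78
pOH = 6.22

6.22


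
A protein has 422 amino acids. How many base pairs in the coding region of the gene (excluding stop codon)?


Each amino acid = 1 codon = 3 bp
bp = 422 * 3 = 1266 bp

1266 bp


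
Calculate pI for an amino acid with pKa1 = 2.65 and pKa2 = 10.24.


pI = (pKa1 + pKa2) / 2
pI = (2.65 + 10.24) / 2
pI = 6.445

6.445


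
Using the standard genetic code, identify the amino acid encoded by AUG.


Standard genetic code lookup.
Codon AUG -> Met (start)

Met (start)


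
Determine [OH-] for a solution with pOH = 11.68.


[OH-] = 10^(-pOH)
[OH-] = 10^(-11.68)
[OH-] = 2.089e-12 M

2.089e-12 M


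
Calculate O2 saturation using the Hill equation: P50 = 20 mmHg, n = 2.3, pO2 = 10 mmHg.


Y = pO2^n / (P50^n + pO2^n)
Y = 10^2.3 / (20^2.3 + 10^2.3)
Y = 16.88%

16.88%


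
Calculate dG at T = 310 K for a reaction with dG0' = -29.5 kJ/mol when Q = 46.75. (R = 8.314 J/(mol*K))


dG = dG0' + RT * ln(Q) / 1000
dG = -29.5 + 8.314 * 310 * ln(46.75) / 1000
dG = -19.5906 kJ/mol

-19.5906 kJ/mol


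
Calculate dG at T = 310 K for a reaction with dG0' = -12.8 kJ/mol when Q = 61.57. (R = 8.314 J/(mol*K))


dG = dG0' + RT * ln(Q) / 1000
dG = -12.8 + 8.314 * 310 * ln(61.57) / 1000
dG = -2.1809 kJ/mol

-2.1809 kJ/mol


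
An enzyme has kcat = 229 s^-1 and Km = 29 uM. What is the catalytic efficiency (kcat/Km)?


Catalytic efficiency = kcat / Km
= 229 / 29
= 7.8966 uM^-1*s^-1

7.8966 uM^-1*s^-1


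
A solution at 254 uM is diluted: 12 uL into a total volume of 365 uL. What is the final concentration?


C2 = C1 * V1 / V2
C2 = 254 * 12 / 365
C2 = 8.3507 uM

8.3507 uM


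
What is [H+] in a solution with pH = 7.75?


[H+] = 10^(-pH)
[H+] = 10^(-7.75)
[H+] = 1.778e-08 M

1.778e-08 M


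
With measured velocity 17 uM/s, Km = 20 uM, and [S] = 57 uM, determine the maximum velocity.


Vmax = v * (Km + [S]) / [S]
Vmax = 17 * (20 + 57) / 57
Vmax = 22.9649 uM/s

22.9649 uM/s


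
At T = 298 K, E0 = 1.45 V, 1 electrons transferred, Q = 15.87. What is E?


E = E0 - (RT/nF) * ln(Q)
E = 1.45 - (8.314 * 298 / (1 * 96485)) * ln(15.87)
E = 1.379 V

1.379 V


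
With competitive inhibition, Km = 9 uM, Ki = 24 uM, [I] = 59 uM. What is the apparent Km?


Km_app = Km * (1 + [I]/Ki)
Km_app = 9 * (1 + 59/24)
Km_app = 31.125 uM

31.125 uM


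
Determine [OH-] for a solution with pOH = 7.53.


[OH-] = 10^(-pOH)
[OH-] = 10^(-7.53)
[OH-] = 2.951e-08 M

2.951e-08 M


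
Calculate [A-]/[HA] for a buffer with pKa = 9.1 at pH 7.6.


[A-]/[HA] = 10^(pH - pKa)
= 10^(7.6 - 9.1)
= 0.0316

0.0316


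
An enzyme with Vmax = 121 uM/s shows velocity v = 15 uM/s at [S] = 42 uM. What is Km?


Km = [S] * (Vmax - v) / v
Km = 42 * (121 - 15) / 15
Km = 296.8 uM

296.8 uM


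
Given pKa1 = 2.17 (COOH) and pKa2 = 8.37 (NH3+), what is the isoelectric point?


pI = (pKa1 + pKa2) / 2
pI = (2.17 + 8.37) / 2
pI = 5.27

5.27


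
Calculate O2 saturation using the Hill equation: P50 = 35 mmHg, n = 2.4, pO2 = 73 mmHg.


Y = pO2^n / (P50^n + pO2^n)
Y = 73^2.4 / (35^2.4 + 73^2.4)
Y = 85.37%

85.37%


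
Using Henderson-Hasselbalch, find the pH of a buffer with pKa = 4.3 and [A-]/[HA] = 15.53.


pH = pKa + log10([A-]/[HA])
pH = 4.3 + log10(15.53)
pH = 5.4912

5.4912


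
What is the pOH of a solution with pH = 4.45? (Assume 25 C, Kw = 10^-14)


pOH = 14 - pH
pOH = 14 - 4.45
pOH = 9.55

9.55


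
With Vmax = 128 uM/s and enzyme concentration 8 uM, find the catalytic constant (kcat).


kcat = Vmax / [E]t
kcat = 128 / 8
kcat = 16.0 s^-1

16.0 s^-1


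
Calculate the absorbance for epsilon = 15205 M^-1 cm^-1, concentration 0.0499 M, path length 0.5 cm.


A = epsilon * c * l
A = 15205 * 0.0499 * 0.5
A = 379.3648

379.3648


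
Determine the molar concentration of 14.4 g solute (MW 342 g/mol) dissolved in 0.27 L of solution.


C = (mass / MW) / volume
C = (14.4 / 342) / 0.27
C = 0.1559 M

0.1559 M


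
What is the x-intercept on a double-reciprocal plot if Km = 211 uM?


x-intercept = -1/Km
= -1/211
= -0.0047 1/uM

-0.0047 1/uM


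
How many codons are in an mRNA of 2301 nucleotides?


codons = nucleotides / 3
codons = 2301 / 3 = 767

767


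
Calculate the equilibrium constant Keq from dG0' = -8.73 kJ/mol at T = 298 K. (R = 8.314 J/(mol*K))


Keq = exp(-dG0 * 1000 / (R * T))
Keq = exp(-(-8.73) * 1000 / (8.314 * 298))
Keq = 33.9066

33.9066


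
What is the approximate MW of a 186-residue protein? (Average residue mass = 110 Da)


MW = n_residues * 110 Da
MW = 186 * 110
MW = 20460 Da

20460 Da


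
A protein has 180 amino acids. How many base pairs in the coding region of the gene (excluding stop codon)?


Each amino acid = 1 codon = 3 bp
bp = 180 * 3 = 540 bp

540 bp


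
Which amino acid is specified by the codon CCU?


Standard genetic code lookup.
Codon CCU -> Pro

Pro


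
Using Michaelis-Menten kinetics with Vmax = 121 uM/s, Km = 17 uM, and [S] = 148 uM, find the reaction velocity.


v = Vmax * [S] / (Km + [S])
v = 121 * 148 / (17 + 148)
v = 108.5333 uM/s

108.5333 uM/s


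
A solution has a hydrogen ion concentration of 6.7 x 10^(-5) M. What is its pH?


pH = -log10([H+])
pH = -log10(6.7 x 10^(-5))
pH = 4.1739

4.1739


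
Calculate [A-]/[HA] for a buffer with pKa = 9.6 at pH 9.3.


[A-]/[HA] = 10^(pH - pKa)
= 10^(9.3 - 9.6)
= 0.5012

0.5012


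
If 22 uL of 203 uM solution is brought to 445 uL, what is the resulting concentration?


C2 = C1 * V1 / V2
C2 = 203 * 22 / 445
C2 = 10.036 uM

10.036 uM


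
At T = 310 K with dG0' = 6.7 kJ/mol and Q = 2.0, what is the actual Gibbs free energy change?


dG = dG0' + RT * ln(Q) / 1000
dG = 6.7 + 8.314 * 310 * ln(2.0) / 1000
dG = 8.4865 kJ/mol

8.4865 kJ/mol


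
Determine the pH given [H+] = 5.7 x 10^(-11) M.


pH = -log10([H+])
pH = -log10(5.7 x 10^(-11))
pH = 10.2441

10.2441


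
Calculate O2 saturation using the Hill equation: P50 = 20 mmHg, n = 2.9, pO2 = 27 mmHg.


Y = pO2^n / (P50^n + pO2^n)
Y = 27^2.9 / (20^2.9 + 27^2.9)
Y = 70.48%

70.48%


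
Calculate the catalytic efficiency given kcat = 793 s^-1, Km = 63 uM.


Catalytic efficiency = kcat / Km
= 793 / 63
= 12.5873 uM^-1*s^-1

12.5873 uM^-1*s^-1
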